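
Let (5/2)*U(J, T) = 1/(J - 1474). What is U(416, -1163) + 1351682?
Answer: 3575198889/2645 ≈ 1.3517e+6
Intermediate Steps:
U(J, T) = 2/(5*(-1474 + J)) (U(J, T) = 2/(5*(J - 1474)) = 2/(5*(-1474 + J)))
U(416, -1163) + 1351682 = 2/(5*(-1474 + 416)) + 1351682 = (⅖)/(-1058) + 1351682 = (⅖)*(-1/1058) + 1351682 = -1/2645 + 1351682 = 3575198889/2645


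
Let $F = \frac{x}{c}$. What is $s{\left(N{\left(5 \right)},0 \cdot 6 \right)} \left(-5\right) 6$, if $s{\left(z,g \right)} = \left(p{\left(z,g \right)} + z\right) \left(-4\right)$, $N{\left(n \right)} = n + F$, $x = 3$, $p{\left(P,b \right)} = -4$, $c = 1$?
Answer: $480$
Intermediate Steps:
$F = 3$ ($F = \frac{3}{1} = 3 \cdot 1 = 3$)
$N{\left(n \right)} = 3 + n$ ($N{\left(n \right)} = n + 3 = 3 + n$)
$s{\left(z,g \right)} = 16 - 4 z$ ($s{\left(z,g \right)} = \left(-4 + z\right) \left(-4\right) = 16 - 4 z$)
$s{\left(N{\left(5 \right)},0 \cdot 6 \right)} \left(-5\right) 6 = \left(16 - 4 \left(3 + 5\right)\right) \left(-5\right) 6 = \left(16 - 32\right) \left(-5\right) 6 = \left(-16\right) \left(-5\right) 6 = 80 \cdot 6 = 480$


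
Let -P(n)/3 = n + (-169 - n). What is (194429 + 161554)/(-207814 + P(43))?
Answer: -355983/207307 ≈ -1.7172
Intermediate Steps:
P(n) = 507 (P(n) = -3*(n + (-169 - n)) = -3*(-169) = 507)
(194429 + 161554)/(-207814 + P(43)) = (194429 + 161554)/(-207814 + 507) = 355983/(-207307) = 355983*(-1/207307) = -355983/207307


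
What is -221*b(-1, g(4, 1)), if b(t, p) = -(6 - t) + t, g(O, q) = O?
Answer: 1768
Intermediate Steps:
b(t, p) = -6 + 2*t (b(t, p) = (-6 + t) + t = -6 + 2*t)
-221*b(-1, g(4, 1)) = -221*(-6 + 2*(-1)) = -221*(-6 - 2) = -221*(-8) = 1768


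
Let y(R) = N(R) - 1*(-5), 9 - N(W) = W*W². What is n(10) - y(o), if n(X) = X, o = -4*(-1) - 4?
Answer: -4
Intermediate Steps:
o = 0 (o = 4 - 4 = 0)
N(W) = 9 - W³ (N(W) = 9 - W*W² = 9 - W³)
y(R) = 14 - R³ (y(R) = (9 - R³) - 1*(-5) = (9 - R³) + 5 = 14 - R³)
n(10) - y(o) = 10 - (14 - 1*0³) = 10 - (14 - 1*0) = 10 - (14 + 0) = 10 - 1*14 = 10 - 14 = -4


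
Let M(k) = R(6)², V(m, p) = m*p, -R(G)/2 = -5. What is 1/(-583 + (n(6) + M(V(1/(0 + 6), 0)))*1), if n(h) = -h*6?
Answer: -1/519 ≈ -0.0019268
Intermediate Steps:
R(G) = 10 (R(G) = -2*(-5) = 10)
n(h) = -6*h
M(k) = 100 (M(k) = 10² = 100)
1/(-583 + (n(6) + M(V(1/(0 + 6), 0)))*1) = 1/(-583 + (-6*6 + 100)*1) = 1/(-583 + (-36 + 100)*1) = 1/(-583 + 64*1) = 1/(-583 + 64) = 1/(-519) = -1/519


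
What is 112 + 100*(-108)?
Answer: -10688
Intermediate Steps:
112 + 100*(-108) = 112 - 10800 = -10688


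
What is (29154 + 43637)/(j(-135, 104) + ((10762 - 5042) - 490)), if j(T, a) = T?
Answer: 72791/5095 ≈ 14.287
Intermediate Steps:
(29154 + 43637)/(j(-135, 104) + ((10762 - 5042) - 490)) = (29154 + 43637)/(-135 + ((10762 - 5042) - 490)) = 72791/(-135 + (5720 - 490)) = 72791/(-135 + 5230) = 72791/5095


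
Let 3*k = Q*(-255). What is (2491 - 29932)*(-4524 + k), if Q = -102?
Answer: -113770386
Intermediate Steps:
k = 8670 (k = (-102*(-255))/3 = (⅓)*26010 = 8670)
(2491 - 29932)*(-4524 + k) = (2491 - 29932)*(-4524 + 8670) = -27441*4146 = -113770386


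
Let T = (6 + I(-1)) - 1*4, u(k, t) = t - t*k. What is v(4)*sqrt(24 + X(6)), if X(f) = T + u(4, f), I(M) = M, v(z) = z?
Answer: 4*sqrt(7) ≈ 10.583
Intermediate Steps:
u(k, t) = t - k*t
T = 1 (T = (6 - 1) - 1*4 = 5 - 4 = 1)
X(f) = 1 - 3*f (X(f) = 1 + f*(1 - 1*4) = 1 + f*(1 - 4) = 1 + f*(-3) = 1 - 3*f)
v(4)*sqrt(24 + X(6)) = 4*sqrt(24 + (1 - 3*6)) = 4*sqrt(24 + (1 - 18)) = 4*sqrt(24 - 17) = 4*sqrt(7)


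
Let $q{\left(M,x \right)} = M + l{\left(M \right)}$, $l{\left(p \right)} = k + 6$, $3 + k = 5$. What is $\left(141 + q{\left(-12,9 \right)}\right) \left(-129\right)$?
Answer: $-17673$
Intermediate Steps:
$k = 2$ ($k = -3 + 5 = 2$)
$l{\left(p \right)} = 8$ ($l{\left(p \right)} = 2 + 6 = 8$)
$q{\left(M,x \right)} = 8 + M$ ($q{\left(M,x \right)} = M + 8 = 8 + M$)
$\left(141 + q{\left(-12,9 \right)}\right) \left(-129\right) = \left(141 + \left(8 - 12\right)\right) \left(-129\right) = \left(141 - 4\right) \left(-129\right) = 137 \left(-129\right) = -17673$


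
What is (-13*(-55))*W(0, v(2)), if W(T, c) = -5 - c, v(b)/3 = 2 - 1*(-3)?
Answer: -14300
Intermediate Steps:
v(b) = 15 (v(b) = 3*(2 - 1*(-3)) = 3*(2 + 3) = 3*5 = 15)
(-13*(-55))*W(0, v(2)) = (-13*(-55))*(-5 - 1*15) = 715*(-5 - 15) = 715*(-20) = -14300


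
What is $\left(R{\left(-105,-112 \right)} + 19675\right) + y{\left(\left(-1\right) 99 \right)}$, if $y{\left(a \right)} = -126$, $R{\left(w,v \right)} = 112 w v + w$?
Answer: $1336564$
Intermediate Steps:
$R{\left(w,v \right)} = w + 112 v w$ ($R{\left(w,v \right)} = 112 v w + w = w + 112 v w$)
$\left(R{\left(-105,-112 \right)} + 19675\right) + y{\left(\left(-1\right) 99 \right)} = \left(- 105 \left(1 + 112 \left(-112\right)\right) + 19675\right) - 126 = \left(- 105 \left(1 - 12544\right) + 19675\right) - 126 = \left(\left(-105\right) \left(-12543\right) + 19675\right) - 126 = \left(1317015 + 19675\right) - 126 = 1336690 - 126 = 1336564$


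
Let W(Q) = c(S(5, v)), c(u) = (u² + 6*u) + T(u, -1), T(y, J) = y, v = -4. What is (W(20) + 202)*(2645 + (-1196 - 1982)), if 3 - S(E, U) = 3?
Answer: -107666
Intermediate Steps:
S(E, U) = 0 (S(E, U) = 3 - 1*3 = 3 - 3 = 0)
c(u) = u² + 7*u (c(u) = (u² + 6*u) + u = u² + 7*u)
W(Q) = 0 (W(Q) = 0*(7 + 0) = 0*7 = 0)
(W(20) + 202)*(2645 + (-1196 - 1982)) = (0 + 202)*(2645 + (-1196 - 1982)) = 202*(2645 - 3178) = 202*(-533) = -107666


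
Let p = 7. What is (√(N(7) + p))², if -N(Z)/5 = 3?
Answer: -8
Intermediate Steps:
N(Z) = -15 (N(Z) = -5*3 = -15)
(√(N(7) + p))² = (√(-15 + 7))² = (√(-8))² = (2*I*√2)² = -8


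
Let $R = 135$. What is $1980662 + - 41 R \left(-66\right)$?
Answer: $2345972$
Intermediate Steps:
$1980662 + - 41 R \left(-66\right) = 1980662 + \left(-41\right) 135 \left(-66\right) = 1980662 - -365310 = 1980662 + 365310 = 2345972$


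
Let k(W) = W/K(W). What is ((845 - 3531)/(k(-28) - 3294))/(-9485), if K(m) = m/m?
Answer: -1343/15754585 ≈ -8.5245e-5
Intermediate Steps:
K(m) = 1
k(W) = W (k(W) = W/1 = W*1 = W)
((845 - 3531)/(k(-28) - 3294))/(-9485) = ((845 - 3531)/(-28 - 3294))/(-9485) = -2686/(-3322)*(-1/9485) = -2686*(-1/3322)*(-1/9485) = (1343/1661)*(-1/9485) = -1343/15754585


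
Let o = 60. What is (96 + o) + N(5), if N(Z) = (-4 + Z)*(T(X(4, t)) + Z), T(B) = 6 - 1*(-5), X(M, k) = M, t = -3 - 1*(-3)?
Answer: 172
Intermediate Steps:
t = 0 (t = -3 + 3 = 0)
T(B) = 11 (T(B) = 6 + 5 = 11)
N(Z) = (-4 + Z)*(11 + Z)
(96 + o) + N(5) = (96 + 60) + (-44 + 5² + 7*5) = 156 + (-44 + 25 + 35) = 156 + 16 = 172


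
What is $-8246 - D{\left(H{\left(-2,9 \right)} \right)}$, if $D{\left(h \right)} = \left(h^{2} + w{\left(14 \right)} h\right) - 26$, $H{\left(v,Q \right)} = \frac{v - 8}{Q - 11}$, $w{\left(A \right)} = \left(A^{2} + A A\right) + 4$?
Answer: $-10225$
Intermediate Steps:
$w{\left(A \right)} = 4 + 2 A^{2}$ ($w{\left(A \right)} = \left(A^{2} + A^{2}\right) + 4 = 2 A^{2} + 4 = 4 + 2 A^{2}$)
$H{\left(v,Q \right)} = \frac{-8 + v}{-11 + Q}$
$D{\left(h \right)} = -26 + h^{2} + 396 h$ ($D{\left(h \right)} = \left(h^{2} + \left(4 + 2 \cdot 14^{2}\right) h\right) - 26 = \left(h^{2} + \left(4 + 2 \cdot 196\right) h\right) - 26 = \left(h^{2} + \left(4 + 392\right) h\right) - 26 = \left(h^{2} + 396 h\right) - 26 = -26 + h^{2} + 396 h$)
$-8246 - D{\left(H{\left(-2,9 \right)} \right)} = -8246 - \left(-26 + \left(\frac{-8 - 2}{-11 + 9}\right)^{2} + 396 \frac{-8 - 2}{-11 + 9}\right) = -8246 - \left(-26 + \left(\frac{1}{-2} \left(-10\right)\right)^{2} + 396 \frac{1}{-2} \left(-10\right)\right) = -8246 - \left(-26 + \left(\left(- \frac{1}{2}\right) \left(-10\right)\right)^{2} + 396 \left(\left(- \frac{1}{2}\right) \left(-10\right)\right)\right) = -8246 - \left(-26 + 5^{2} + 396 \cdot 5\right) = -8246 - \left(-26 + 25 + 1980\right) = -8246 - 1979 = -10225$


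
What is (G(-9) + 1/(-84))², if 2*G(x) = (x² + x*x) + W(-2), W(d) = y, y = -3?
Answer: 44582329/7056 ≈ 6318.4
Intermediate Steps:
W(d) = -3
G(x) = -3/2 + x² (G(x) = ((x² + x*x) - 3)/2 = ((x² + x²) - 3)/2 = (2*x² - 3)/2 = (-3 + 2*x²)/2 = -3/2 + x²)
(G(-9) + 1/(-84))² = ((-3/2 + (-9)²) + 1/(-84))² = ((-3/2 + 81) - 1/84)² = (159/2 - 1/84)² = (6677/84)² = 44582329/7056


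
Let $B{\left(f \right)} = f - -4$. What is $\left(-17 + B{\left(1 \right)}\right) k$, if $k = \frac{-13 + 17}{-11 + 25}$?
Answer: $- \frac{24}{7} \approx -3.4286$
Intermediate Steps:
$B{\left(f \right)} = 4 + f$ ($B{\left(f \right)} = f + 4 = 4 + f$)
$k = \frac{2}{7}$ ($k = \frac{4}{14} = 4 \cdot \frac{1}{14} = \frac{2}{7} \approx 0.28571$)
$\left(-17 + B{\left(1 \right)}\right) k = \left(-17 + \left(4 + 1\right)\right) \frac{2}{7} = \left(-17 + 5\right) \frac{2}{7} = \left(-12\right) \frac{2}{7} = - \frac{24}{7}$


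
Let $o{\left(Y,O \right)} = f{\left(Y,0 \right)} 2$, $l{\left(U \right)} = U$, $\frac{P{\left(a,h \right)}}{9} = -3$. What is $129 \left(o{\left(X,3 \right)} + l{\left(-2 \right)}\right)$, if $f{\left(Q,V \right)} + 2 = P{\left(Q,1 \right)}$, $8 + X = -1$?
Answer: $-7740$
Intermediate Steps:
$X = -9$ ($X = -8 - 1 = -9$)
$P{\left(a,h \right)} = -27$ ($P{\left(a,h \right)} = 9 \left(-3\right) = -27$)
$f{\left(Q,V \right)} = -29$ ($f{\left(Q,V \right)} = -2 - 27 = -29$)
$o{\left(Y,O \right)} = -58$ ($o{\left(Y,O \right)} = \left(-29\right) 2 = -58$)
$129 \left(o{\left(X,3 \right)} + l{\left(-2 \right)}\right) = 129 \left(-58 - 2\right) = 129 \left(-60\right) = -7740$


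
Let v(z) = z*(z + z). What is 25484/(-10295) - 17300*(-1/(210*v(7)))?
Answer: -17317861/10593555 ≈ -1.6348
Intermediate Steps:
v(z) = 2*z² (v(z) = z*(2*z) = 2*z²)
25484/(-10295) - 17300*(-1/(210*v(7))) = 25484/(-10295) - 17300/((35*(-6))*(2*7²)) = 25484*(-1/10295) - 17300/((-420*49)) = -25484/10295 - 17300/((-210*98)) = -25484/10295 - 17300/(-20580) = -25484/10295 - 17300*(-1/20580) = -25484/10295 + 865/1029 = -17317861/10593555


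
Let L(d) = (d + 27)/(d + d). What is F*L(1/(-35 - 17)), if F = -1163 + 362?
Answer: 1123803/2 ≈ 5.6190e+5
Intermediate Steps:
L(d) = (27 + d)/(2*d) (L(d) = (27 + d)/((2*d)) = (27 + d)*(1/(2*d)) = (27 + d)/(2*d))
F = -801
F*L(1/(-35 - 17)) = -801*(27 + 1/(-35 - 17))/(2*(1/(-35 - 17))) = -801*(27 + 1/(-52))/(2*(1/(-52))) = -801*(27 - 1/52)/(2*(-1/52)) = -801*(-52)*1403/(2*52) = -801*(-1403/2) = 1123803/2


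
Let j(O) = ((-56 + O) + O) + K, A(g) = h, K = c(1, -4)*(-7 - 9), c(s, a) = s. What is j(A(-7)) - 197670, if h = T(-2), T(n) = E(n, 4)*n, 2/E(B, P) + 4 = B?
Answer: -593222/3 ≈ -1.9774e+5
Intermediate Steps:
E(B, P) = 2/(-4 + B)
K = -16 (K = 1*(-7 - 9) = 1*(-16) = -16)
T(n) = 2*n/(-4 + n) (T(n) = (2/(-4 + n))*n = 2*n/(-4 + n))
h = ⅔ (h = 2*(-2)/(-4 - 2) = 2*(-2)/(-6) = 2*(-2)*(-⅙) = ⅔ ≈ 0.66667)
A(g) = ⅔
j(O) = -72 + 2*O (j(O) = ((-56 + O) + O) - 16 = (-56 + 2*O) - 16 = -72 + 2*O)
j(A(-7)) - 197670 = (-72 + 2*(⅔)) - 197670 = (-72 + 4/3) - 197670 = -212/3 - 197670 = -593222/3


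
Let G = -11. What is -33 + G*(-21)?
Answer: 198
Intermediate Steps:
-33 + G*(-21) = -33 - 11*(-21) = -33 + 231 = 198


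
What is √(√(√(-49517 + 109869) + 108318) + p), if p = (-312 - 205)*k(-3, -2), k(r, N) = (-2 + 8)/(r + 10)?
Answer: √(-21714 + 49*√2*√(54159 + 4*√943))/7 ≈ 10.661*I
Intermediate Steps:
k(r, N) = 6/(10 + r)
p = -3102/7 (p = (-312 - 205)*(6/(10 - 3)) = -3102/7 ≈ -443.14)
√(√(√(-49517 + 109869) + 108318) + p) = √(√(√(-49517 + 109869) + 108318) - 3102/7) = √(√(√60352 + 108318) - 3102/7) = √(√(8*√943 + 108318) - 3102/7) = √(√(108318 + 8*√943) - 3102/7) = √(-3102/7 + √(108318 + 8*√943))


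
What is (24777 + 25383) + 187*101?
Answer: 69047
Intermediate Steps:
(24777 + 25383) + 187*101 = 50160 + 18887 = 69047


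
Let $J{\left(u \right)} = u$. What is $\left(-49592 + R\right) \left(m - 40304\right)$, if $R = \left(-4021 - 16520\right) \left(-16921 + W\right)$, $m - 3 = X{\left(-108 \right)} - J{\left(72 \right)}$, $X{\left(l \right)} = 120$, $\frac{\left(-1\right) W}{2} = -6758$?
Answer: $-2813383325789$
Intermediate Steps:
$W = 13516$ ($W = \left(-2\right) \left(-6758\right) = 13516$)
$m = 51$ ($m = 3 + \left(120 - 72\right) = 3 + 48 = 51$)
$R = 69942105$ ($R = \left(-4021 - 16520\right) \left(-16921 + 13516\right) = \left(-20541\right) \left(-3405\right) = 69942105$)
$\left(-49592 + R\right) \left(m - 40304\right) = \left(-49592 + 69942105\right) \left(51 - 40304\right) = 69892513 \left(-40253\right) = -2813383325789$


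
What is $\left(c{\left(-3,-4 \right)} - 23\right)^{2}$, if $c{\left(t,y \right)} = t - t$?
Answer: $529$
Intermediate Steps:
$c{\left(t,y \right)} = 0$
$\left(c{\left(-3,-4 \right)} - 23\right)^{2} = \left(0 - 23\right)^{2} = \left(-23\right)^{2} = 529$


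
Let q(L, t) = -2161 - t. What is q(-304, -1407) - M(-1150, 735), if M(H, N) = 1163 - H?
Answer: -3067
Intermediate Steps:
q(-304, -1407) - M(-1150, 735) = (-2161 - 1*(-1407)) - (1163 - 1*(-1150)) = (-2161 + 1407) - (1163 + 1150) = -754 - 1*2313 = -754 - 2313 = -3067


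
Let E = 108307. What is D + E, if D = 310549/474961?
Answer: 51441911576/474961 ≈ 1.0831e+5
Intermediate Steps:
D = 310549/474961 (D = 310549*(1/474961) = 310549/474961 ≈ 0.65384)
D + E = 310549/474961 + 108307 = 51441911576/474961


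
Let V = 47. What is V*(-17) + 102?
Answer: -697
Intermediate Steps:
V*(-17) + 102 = 47*(-17) + 102 = -799 + 102 = -697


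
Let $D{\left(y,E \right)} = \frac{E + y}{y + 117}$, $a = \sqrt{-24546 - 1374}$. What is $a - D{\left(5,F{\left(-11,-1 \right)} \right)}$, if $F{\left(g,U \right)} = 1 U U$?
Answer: $- \frac{3}{61} + 72 i \sqrt{5} \approx -0.04918 + 161.0 i$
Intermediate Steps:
$F{\left(g,U \right)} = U^{2}$ ($F{\left(g,U \right)} = U U = U^{2}$)
$a = 72 i \sqrt{5}$ ($a = \sqrt{-25920} = 72 i \sqrt{5} \approx 161.0 i$)
$D{\left(y,E \right)} = \frac{E + y}{117 + y}$
$a - D{\left(5,F{\left(-11,-1 \right)} \right)} = 72 i \sqrt{5} - \frac{\left(-1\right)^{2} + 5}{117 + 5} = 72 i \sqrt{5} - \frac{1 + 5}{122} = 72 i \sqrt{5} - \frac{1}{122} \cdot 6 = 72 i \sqrt{5} - \frac{3}{61} = - \frac{3}{61} + 72 i \sqrt{5}$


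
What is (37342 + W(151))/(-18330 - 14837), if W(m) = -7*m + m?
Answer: -36436/33167 ≈ -1.0986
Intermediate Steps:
W(m) = -6*m
(37342 + W(151))/(-18330 - 14837) = (37342 - 6*151)/(-18330 - 14837) = (37342 - 906)/(-33167) = 36436*(-1/33167) = -36436/33167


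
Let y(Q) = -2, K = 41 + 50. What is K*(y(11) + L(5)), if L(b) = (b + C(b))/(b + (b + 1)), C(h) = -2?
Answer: -1729/11 ≈ -157.18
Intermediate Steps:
K = 91
L(b) = (-2 + b)/(1 + 2*b) (L(b) = (b - 2)/(b + (b + 1)) = (-2 + b)/(b + (1 + b)) = (-2 + b)/(1 + 2*b))
K*(y(11) + L(5)) = 91*(-2 + (-2 + 5)/(1 + 2*5)) = 91*(-2 + 3/(1 + 10)) = 91*(-2 + 3/11) = 91*(-19/11) = -1729/11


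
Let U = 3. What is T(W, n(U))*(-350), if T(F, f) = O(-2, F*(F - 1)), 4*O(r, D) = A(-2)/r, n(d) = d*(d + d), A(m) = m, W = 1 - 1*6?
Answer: -175/2 ≈ -87.500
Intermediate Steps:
W = -5 (W = 1 - 6 = -5)
n(d) = 2*d² (n(d) = d*(2*d) = 2*d²)
O(r, D) = -1/(2*r) (O(r, D) = (-2/r)/4 = -1/(2*r))
T(F, f) = ¼ (T(F, f) = -½/(-2) = -½*(-½) = ¼)
T(W, n(U))*(-350) = (¼)*(-350) = -175/2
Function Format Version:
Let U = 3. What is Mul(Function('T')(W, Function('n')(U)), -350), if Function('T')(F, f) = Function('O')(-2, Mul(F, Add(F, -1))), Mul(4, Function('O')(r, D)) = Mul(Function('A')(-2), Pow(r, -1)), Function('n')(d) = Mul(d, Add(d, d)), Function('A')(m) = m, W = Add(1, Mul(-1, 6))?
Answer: Rational(-175, 2) ≈ -87.500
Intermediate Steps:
W = -5 (W = Add(1, -6) = -5)
Function('n')(d) = Mul(2, Pow(d, 2)) (Function('n')(d) = Mul(d, Mul(2, d)) = Mul(2, Pow(d, 2)))
Function('O')(r, D) = Mul(Rational(-1, 2), Pow(r, -1)) (Function('O')(r, D) = Mul(Rational(1, 4), Mul(-2, Pow(r, -1))) = Mul(Rational(-1, 2), Pow(r, -1)))
Function('T')(F, f) = Rational(1, 4) (Function('T')(F, f) = Mul(Rational(-1, 2), Pow(-2, -1)) = Mul(Rational(-1, 2), Rational(-1, 2)) = Rational(1, 4))
Mul(Function('T')(W, Function('n')(U)), -350) = Mul(Rational(1, 4), -350) = Rational(-175, 2)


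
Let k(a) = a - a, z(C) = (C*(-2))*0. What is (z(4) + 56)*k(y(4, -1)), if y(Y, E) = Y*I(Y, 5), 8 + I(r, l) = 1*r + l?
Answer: 0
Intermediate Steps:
z(C) = 0 (z(C) = -2*C*0 = 0)
I(r, l) = -8 + l + r (I(r, l) = -8 + (1*r + l) = -8 + (r + l) = -8 + (l + r) = -8 + l + r)
y(Y, E) = Y*(-3 + Y) (y(Y, E) = Y*(-8 + 5 + Y) = Y*(-3 + Y))
k(a) = 0
(z(4) + 56)*k(y(4, -1)) = (0 + 56)*0 = 56*0 = 0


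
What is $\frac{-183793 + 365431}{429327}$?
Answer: $\frac{20182}{47703} \approx 0.42308$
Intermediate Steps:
$\frac{-183793 + 365431}{429327} = 181638 \cdot \frac{1}{429327} = \frac{20182}{47703}$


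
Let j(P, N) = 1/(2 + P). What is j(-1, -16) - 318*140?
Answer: -44519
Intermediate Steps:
j(-1, -16) - 318*140 = 1/(2 - 1) - 318*140 = 1/1 - 44520 = 1 - 44520 = -44519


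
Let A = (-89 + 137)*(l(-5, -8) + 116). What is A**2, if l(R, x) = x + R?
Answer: 24443136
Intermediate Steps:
l(R, x) = R + x
A = 4944 (A = (-89 + 137)*((-5 - 8) + 116) = 48*(-13 + 116) = 48*103 = 4944)
A**2 = 4944**2 = 24443136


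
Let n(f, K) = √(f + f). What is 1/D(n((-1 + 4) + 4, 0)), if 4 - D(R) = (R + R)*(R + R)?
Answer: -1/52 ≈ -0.019231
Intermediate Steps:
n(f, K) = √2*√f (n(f, K) = √(2*f) = √2*√f)
D(R) = 4 - 4*R² (D(R) = 4 - (R + R)*(R + R) = 4 - 2*R*2*R = 4 - 4*R²)
1/D(n((-1 + 4) + 4, 0)) = 1/(4 - 4*(√2*√((-1 + 4) + 4))²) = 1/(4 - 4*(√2*√(3 + 4))²) = 1/(4 - 4*(√2*√7)²) = 1/(4 - 4*(√14)²) = 1/(4 - 4*14) = 1/(4 - 56) = 1/(-52) = -1/52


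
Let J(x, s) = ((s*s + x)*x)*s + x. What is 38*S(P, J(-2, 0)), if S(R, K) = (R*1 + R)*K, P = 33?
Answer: -5016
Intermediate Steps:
J(x, s) = x + s*x*(x + s²) (J(x, s) = ((s² + x)*x)*s + x = ((x + s²)*x)*s + x = (x*(x + s²))*s + x = s*x*(x + s²) + x = x + s*x*(x + s²))
S(R, K) = 2*K*R (S(R, K) = (R + R)*K = (2*R)*K = 2*K*R)
38*S(P, J(-2, 0)) = 38*(2*(-2*(1 + 0³ + 0*(-2)))*33) = 38*(2*(-2*(1 + 0 + 0))*33) = 38*(2*(-2*1)*33) = 38*(2*(-2)*33) = 38*(-132) = -5016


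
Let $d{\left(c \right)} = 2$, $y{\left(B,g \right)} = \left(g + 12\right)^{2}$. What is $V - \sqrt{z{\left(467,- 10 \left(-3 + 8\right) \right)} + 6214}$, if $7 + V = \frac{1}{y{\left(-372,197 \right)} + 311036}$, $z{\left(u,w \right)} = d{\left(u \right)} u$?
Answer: $- \frac{2483018}{354717} - 2 \sqrt{1787} \approx -91.546$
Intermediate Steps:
$y{\left(B,g \right)} = \left(12 + g\right)^{2}$
$z{\left(u,w \right)} = 2 u$
$V = - \frac{2483018}{354717}$ ($V = -7 + \frac{1}{\left(12 + 197\right)^{2} + 311036} = -7 + \frac{1}{209^{2} + 311036} = -7 + \frac{1}{43681 + 311036} = -7 + \frac{1}{354717} = - \frac{2483018}{354717} \approx -7.0$)
$V - \sqrt{z{\left(467,- 10 \left(-3 + 8\right) \right)} + 6214} = - \frac{2483018}{354717} - \sqrt{2 \cdot 467 + 6214} = - \frac{2483018}{354717} - \sqrt{934 + 6214} = - \frac{2483018}{354717} - \sqrt{7148} = - \frac{2483018}{354717} - 2 \sqrt{1787}$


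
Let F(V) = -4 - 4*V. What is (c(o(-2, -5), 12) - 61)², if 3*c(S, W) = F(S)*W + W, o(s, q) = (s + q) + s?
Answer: 5041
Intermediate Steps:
o(s, q) = q + 2*s (o(s, q) = (q + s) + s = q + 2*s)
c(S, W) = W/3 + W*(-4 - 4*S)/3 (c(S, W) = ((-4 - 4*S)*W + W)/3 = (W*(-4 - 4*S) + W)/3 = (W + W*(-4 - 4*S))/3 = W/3 + W*(-4 - 4*S)/3)
(c(o(-2, -5), 12) - 61)² = (-⅓*12*(3 + 4*(-5 + 2*(-2))) - 61)² = (-⅓*12*(3 + 4*(-5 - 4)) - 61)² = (-⅓*12*(3 + 4*(-9)) - 61)² = (-⅓*12*(3 - 36) - 61)² = (-⅓*12*(-33) - 61)² = (132 - 61)² = 71² = 5041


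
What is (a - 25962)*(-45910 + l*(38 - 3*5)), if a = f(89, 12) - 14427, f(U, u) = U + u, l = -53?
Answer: 1898733152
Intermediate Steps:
a = -14326 (a = (89 + 12) - 14427 = 101 - 14427 = -14326)
(a - 25962)*(-45910 + l*(38 - 3*5)) = (-14326 - 25962)*(-45910 - 53*(38 - 3*5)) = -40288*(-45910 - 53*(38 - 15)) = -40288*(-45910 - 53*23) = -40288*(-45910 - 1219) = -40288*(-47129) = 1898733152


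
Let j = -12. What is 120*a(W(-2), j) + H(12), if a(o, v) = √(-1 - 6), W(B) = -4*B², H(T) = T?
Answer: 12 + 120*I*√7 ≈ 12.0 + 317.49*I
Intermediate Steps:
a(o, v) = I*√7 (a(o, v) = √(-7) = I*√7)
120*a(W(-2), j) + H(12) = 120*(I*√7) + 12 = 120*I*√7 + 12 = 12 + 120*I*√7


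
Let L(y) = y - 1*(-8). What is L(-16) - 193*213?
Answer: -41117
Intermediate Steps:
L(y) = 8 + y (L(y) = y + 8 = 8 + y)
L(-16) - 193*213 = (8 - 16) - 193*213 = -8 - 41109 = -41117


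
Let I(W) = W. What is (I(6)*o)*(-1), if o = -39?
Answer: 234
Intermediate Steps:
(I(6)*o)*(-1) = (6*(-39))*(-1) = -234*(-1) = 234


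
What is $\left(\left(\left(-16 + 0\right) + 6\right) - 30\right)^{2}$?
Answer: $1600$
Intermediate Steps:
$\left(\left(\left(-16 + 0\right) + 6\right) - 30\right)^{2} = \left(\left(-16 + 6\right) - 30\right)^{2} = \left(-10 - 30\right)^{2} = \left(-40\right)^{2} = 1600$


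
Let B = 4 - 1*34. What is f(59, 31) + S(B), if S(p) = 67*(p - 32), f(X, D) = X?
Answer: -4095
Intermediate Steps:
B = -30 (B = 4 - 34 = -30)
S(p) = -2144 + 67*p (S(p) = 67*(-32 + p) = -2144 + 67*p)
f(59, 31) + S(B) = 59 + (-2144 + 67*(-30)) = 59 + (-2144 - 2010) = 59 - 4154 = -4095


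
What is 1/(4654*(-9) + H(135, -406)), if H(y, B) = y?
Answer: -1/41751 ≈ -2.3952e-5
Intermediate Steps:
1/(4654*(-9) + H(135, -406)) = 1/(4654*(-9) + 135) = 1/(-41886 + 135) = 1/(-41751) = -1/41751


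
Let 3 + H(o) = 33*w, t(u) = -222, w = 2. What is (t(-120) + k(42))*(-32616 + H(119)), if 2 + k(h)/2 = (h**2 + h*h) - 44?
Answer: -219472326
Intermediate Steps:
k(h) = -92 + 4*h**2 (k(h) = -4 + 2*((h**2 + h*h) - 44) = -4 + 2*((h**2 + h**2) - 44) = -4 + 2*(2*h**2 - 44) = -4 + 2*(-44 + 2*h**2) = -4 + (-88 + 4*h**2) = -92 + 4*h**2)
H(o) = 63 (H(o) = -3 + 33*2 = -3 + 66 = 63)
(t(-120) + k(42))*(-32616 + H(119)) = (-222 + (-92 + 4*42**2))*(-32616 + 63) = (-222 + (-92 + 4*1764))*(-32553) = (-222 + (-92 + 7056))*(-32553) = (-222 + 6964)*(-32553) = 6742*(-32553) = -219472326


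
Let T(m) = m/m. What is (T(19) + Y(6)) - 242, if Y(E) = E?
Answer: -235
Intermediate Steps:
T(m) = 1
(T(19) + Y(6)) - 242 = (1 + 6) - 242 = 7 - 242 = -235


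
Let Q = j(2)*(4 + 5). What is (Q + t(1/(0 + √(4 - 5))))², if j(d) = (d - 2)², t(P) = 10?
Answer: 100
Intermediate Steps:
j(d) = (-2 + d)²
Q = 0 (Q = (-2 + 2)²*(4 + 5) = 0²*9 = 0*9 = 0)
(Q + t(1/(0 + √(4 - 5))))² = (0 + 10)² = 10² = 100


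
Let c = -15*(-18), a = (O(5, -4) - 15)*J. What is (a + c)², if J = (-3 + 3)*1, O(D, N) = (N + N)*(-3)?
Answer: 72900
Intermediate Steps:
O(D, N) = -6*N (O(D, N) = (2*N)*(-3) = -6*N)
J = 0 (J = 0*1 = 0)
a = 0 (a = (-6*(-4) - 15)*0 = (24 - 15)*0 = 9*0 = 0)
c = 270
(a + c)² = (0 + 270)² = 270² = 72900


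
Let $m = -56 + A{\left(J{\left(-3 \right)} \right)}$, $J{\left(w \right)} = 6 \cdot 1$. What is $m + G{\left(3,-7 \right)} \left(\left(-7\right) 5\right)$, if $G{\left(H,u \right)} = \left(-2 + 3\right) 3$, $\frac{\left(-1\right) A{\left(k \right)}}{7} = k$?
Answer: $-203$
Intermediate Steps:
$J{\left(w \right)} = 6$
$A{\left(k \right)} = - 7 k$
$G{\left(H,u \right)} = 3$ ($G{\left(H,u \right)} = 1 \cdot 3 = 3$)
$m = -98$ ($m = -56 - 42 = -98$)
$m + G{\left(3,-7 \right)} \left(\left(-7\right) 5\right) = -98 + 3 \left(\left(-7\right) 5\right) = -98 + 3 \left(-35\right) = -98 - 105 = -203$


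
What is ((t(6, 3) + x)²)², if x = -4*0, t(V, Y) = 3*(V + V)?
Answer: 1679616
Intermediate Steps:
t(V, Y) = 6*V (t(V, Y) = 3*(2*V) = 6*V)
x = 0
((t(6, 3) + x)²)² = ((6*6 + 0)²)² = ((36 + 0)²)² = (36²)² = 1296² = 1679616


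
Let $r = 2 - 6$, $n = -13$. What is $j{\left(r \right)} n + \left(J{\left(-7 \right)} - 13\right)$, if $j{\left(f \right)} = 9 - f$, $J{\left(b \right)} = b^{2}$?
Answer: $-133$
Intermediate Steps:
$r = -4$
$j{\left(r \right)} n + \left(J{\left(-7 \right)} - 13\right) = \left(9 - -4\right) \left(-13\right) - \left(13 - \left(-7\right)^{2}\right) = \left(9 + 4\right) \left(-13\right) + \left(49 - 13\right) = 13 \left(-13\right) + 36 = -169 + 36 = -133$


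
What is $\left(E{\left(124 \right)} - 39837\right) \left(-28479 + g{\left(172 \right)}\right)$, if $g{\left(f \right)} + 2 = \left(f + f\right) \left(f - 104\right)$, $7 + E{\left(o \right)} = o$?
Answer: $202135080$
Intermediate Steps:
$E{\left(o \right)} = -7 + o$
$g{\left(f \right)} = -2 + 2 f \left(-104 + f\right)$ ($g{\left(f \right)} = -2 + \left(f + f\right) \left(f - 104\right) = -2 + 2 f \left(-104 + f\right)$)
$\left(E{\left(124 \right)} - 39837\right) \left(-28479 + g{\left(172 \right)}\right) = \left(\left(-7 + 124\right) - 39837\right) \left(-28479 - \left(35778 - 59168\right)\right) = \left(117 - 39837\right) \left(-28479 - -23390\right) = - 39720 \left(-28479 - -23390\right) = - 39720 \left(-28479 + 23390\right) = \left(-39720\right) \left(-5089\right) = 202135080$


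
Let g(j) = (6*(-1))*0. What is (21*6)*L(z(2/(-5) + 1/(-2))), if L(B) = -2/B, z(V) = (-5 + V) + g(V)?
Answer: 2520/59 ≈ 42.712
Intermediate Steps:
g(j) = 0 (g(j) = -6*0 = 0)
z(V) = -5 + V (z(V) = (-5 + V) + 0 = -5 + V)
(21*6)*L(z(2/(-5) + 1/(-2))) = (21*6)*(-2/(-5 + (2/(-5) + 1/(-2)))) = 126*(-2/(-5 + (2*(-1/5) + 1*(-1/2)))) = 126*(-2/(-5 + (-2/5 - 1/2))) = 126*(-2/(-5 - 9/10)) = 126*(-2/(-59/10)) = 126*(-2*(-10/59)) = 126*(20/59) = 2520/59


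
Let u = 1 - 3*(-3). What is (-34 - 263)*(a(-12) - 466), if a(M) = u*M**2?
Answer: -289278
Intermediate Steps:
u = 10 (u = 1 + 9 = 10)
a(M) = 10*M**2
(-34 - 263)*(a(-12) - 466) = (-34 - 263)*(10*(-12)**2 - 466) = -297*(10*144 - 466) = -297*(1440 - 466) = -297*974 = -289278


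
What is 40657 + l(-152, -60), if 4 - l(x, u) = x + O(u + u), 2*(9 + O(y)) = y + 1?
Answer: 81763/2 ≈ 40882.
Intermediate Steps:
O(y) = -17/2 + y/2 (O(y) = -9 + (y + 1)/2 = -9 + (1 + y)/2 = -9 + (½ + y/2) = -17/2 + y/2)
l(x, u) = 25/2 - u - x (l(x, u) = 4 - (x + (-17/2 + (u + u)/2)) = 4 - (x + (-17/2 + (2*u)/2)) = 4 - (x + (-17/2 + u)) = 4 - (-17/2 + u + x) = 4 + (17/2 - u - x) = 25/2 - u - x)
40657 + l(-152, -60) = 40657 + (25/2 - 1*(-60) - 1*(-152)) = 40657 + (25/2 + 60 + 152) = 40657 + 449/2 = 81763/2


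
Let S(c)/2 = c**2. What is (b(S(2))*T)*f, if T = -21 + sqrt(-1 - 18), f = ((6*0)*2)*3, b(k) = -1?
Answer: 0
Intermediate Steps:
S(c) = 2*c**2
f = 0 (f = (0*2)*3 = 0*3 = 0)
T = -21 + I*sqrt(19) (T = -21 + sqrt(-19) = -21 + I*sqrt(19) ≈ -21.0 + 4.3589*I)
(b(S(2))*T)*f = -(-21 + I*sqrt(19))*0 = (21 - I*sqrt(19))*0 = 0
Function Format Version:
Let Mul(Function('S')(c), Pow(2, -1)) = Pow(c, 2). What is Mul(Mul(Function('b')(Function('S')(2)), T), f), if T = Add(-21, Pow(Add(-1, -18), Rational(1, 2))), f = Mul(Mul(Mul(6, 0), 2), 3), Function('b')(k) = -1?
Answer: 0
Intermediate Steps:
Function('S')(c) = Mul(2, Pow(c, 2))
f = 0 (f = Mul(Mul(0, 2), 3) = Mul(0, 3) = 0)
T = Add(-21, Mul(I, Pow(19, Rational(1, 2)))) (T = Add(-21, Pow(-19, Rational(1, 2))) = Add(-21, Mul(I, Pow(19, Rational(1, 2)))) ≈ Add(-21.000, Mul(4.3589, I)))
Mul(Mul(Function('b')(Function('S')(2)), T), f) = Mul(Mul(-1, Add(-21, Mul(I, Pow(19, Rational(1, 2))))), 0) = Mul(Add(21, Mul(-1, I, Pow(19, Rational(1, 2)))), 0) = 0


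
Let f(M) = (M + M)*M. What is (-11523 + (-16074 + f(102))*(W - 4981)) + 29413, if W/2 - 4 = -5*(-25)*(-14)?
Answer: -40093292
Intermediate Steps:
f(M) = 2*M² (f(M) = (2*M)*M = 2*M²)
W = -3492 (W = 8 + 2*(-5*(-25)*(-14)) = 8 + 2*(125*(-14)) = 8 + 2*(-1750) = 8 - 3500 = -3492)
(-11523 + (-16074 + f(102))*(W - 4981)) + 29413 = (-11523 + (-16074 + 2*102²)*(-3492 - 4981)) + 29413 = (-11523 + (-16074 + 2*10404)*(-8473)) + 29413 = (-11523 + (-16074 + 20808)*(-8473)) + 29413 = (-11523 + 4734*(-8473)) + 29413 = (-11523 - 40111182) + 29413 = -40122705 + 29413 = -40093292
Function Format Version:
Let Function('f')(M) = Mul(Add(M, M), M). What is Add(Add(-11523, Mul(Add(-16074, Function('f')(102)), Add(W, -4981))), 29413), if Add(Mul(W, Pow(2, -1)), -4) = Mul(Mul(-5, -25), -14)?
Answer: -40093292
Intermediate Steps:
Function('f')(M) = Mul(2, Pow(M, 2)) (Function('f')(M) = Mul(Mul(2, M), M) = Mul(2, Pow(M, 2)))
W = -3492 (W = Add(8, Mul(2, Mul(Mul(-5, -25), -14))) = Add(8, Mul(2, Mul(125, -14))) = Add(8, Mul(2, -1750)) = Add(8, -3500) = -3492)
Add(Add(-11523, Mul(Add(-16074, Function('f')(102)), Add(W, -4981))), 29413) = Add(Add(-11523, Mul(Add(-16074, Mul(2, Pow(102, 2))), Add(-3492, -4981))), 29413) = Add(Add(-11523, Mul(Add(-16074, Mul(2, 10404)), -8473)), 29413) = Add(Add(-11523, Mul(Add(-16074, 20808), -8473)), 29413) = Add(Add(-11523, Mul(4734, -8473)), 29413) = Add(Add(-11523, -40111182), 29413) = Add(-40122705, 29413) = -40093292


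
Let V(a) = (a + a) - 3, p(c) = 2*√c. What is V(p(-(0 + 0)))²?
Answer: 9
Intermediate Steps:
V(a) = -3 + 2*a (V(a) = 2*a - 3 = -3 + 2*a)
V(p(-(0 + 0)))² = (-3 + 2*(2*√(-(0 + 0))))² = (-3 + 2*(2*√(-1*0)))² = (-3 + 2*(2*√0))² = (-3 + 2*(2*0))² = (-3 + 2*0)² = (-3 + 0)² = (-3)² = 9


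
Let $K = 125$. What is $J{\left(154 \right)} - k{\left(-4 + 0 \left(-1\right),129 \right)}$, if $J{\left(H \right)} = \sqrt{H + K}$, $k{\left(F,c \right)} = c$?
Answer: $-129 + 3 \sqrt{31} \approx -112.3$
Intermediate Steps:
$J{\left(H \right)} = \sqrt{125 + H}$ ($J{\left(H \right)} = \sqrt{H + 125} = \sqrt{125 + H}$)
$J{\left(154 \right)} - k{\left(-4 + 0 \left(-1\right),129 \right)} = \sqrt{125 + 154} - 129 = \sqrt{279} - 129 = 3 \sqrt{31} - 129 = -129 + 3 \sqrt{31}$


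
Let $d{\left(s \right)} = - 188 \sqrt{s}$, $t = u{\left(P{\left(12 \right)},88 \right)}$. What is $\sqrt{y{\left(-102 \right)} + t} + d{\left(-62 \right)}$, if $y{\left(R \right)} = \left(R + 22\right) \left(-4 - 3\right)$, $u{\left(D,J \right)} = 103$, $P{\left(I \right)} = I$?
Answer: $\sqrt{663} - 188 i \sqrt{62} \approx 25.749 - 1480.3 i$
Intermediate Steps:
$t = 103$
$y{\left(R \right)} = -154 - 7 R$ ($y{\left(R \right)} = \left(22 + R\right) \left(-7\right) = -154 - 7 R$)
$\sqrt{y{\left(-102 \right)} + t} + d{\left(-62 \right)} = \sqrt{\left(-154 - -714\right) + 103} - 188 \sqrt{-62} = \sqrt{\left(-154 + 714\right) + 103} - 188 i \sqrt{62} = \sqrt{560 + 103} - 188 i \sqrt{62} = \sqrt{663} - 188 i \sqrt{62}$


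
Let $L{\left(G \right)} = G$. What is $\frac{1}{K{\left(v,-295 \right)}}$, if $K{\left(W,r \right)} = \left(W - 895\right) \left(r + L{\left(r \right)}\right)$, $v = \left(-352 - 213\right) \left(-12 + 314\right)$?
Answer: $\frac{1}{101199750} \approx 9.8814 \cdot 10^{-9}$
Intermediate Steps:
$v = -170630$ ($v = \left(-565\right) 302 = -170630$)
$K{\left(W,r \right)} = 2 r \left(-895 + W\right)$ ($K{\left(W,r \right)} = \left(W - 895\right) \left(r + r\right) = \left(-895 + W\right) 2 r = 2 r \left(-895 + W\right)$)
$\frac{1}{K{\left(v,-295 \right)}} = \frac{1}{2 \left(-295\right) \left(-895 - 170630\right)} = \frac{1}{2 \left(-295\right) \left(-171525\right)} = \frac{1}{101199750}$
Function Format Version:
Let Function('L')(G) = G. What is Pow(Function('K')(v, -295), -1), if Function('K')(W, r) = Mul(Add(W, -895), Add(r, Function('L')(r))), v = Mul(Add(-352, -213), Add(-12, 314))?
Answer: Rational(1, 101199750) ≈ 9.8814e-9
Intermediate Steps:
v = -170630 (v = Mul(-565, 302) = -170630)
Function('K')(W, r) = Mul(2, r, Add(-895, W)) (Function('K')(W, r) = Mul(Add(W, -895), Add(r, r)) = Mul(Add(-895, W), Mul(2, r)) = Mul(2, r, Add(-895, W)))
Pow(Function('K')(v, -295), -1) = Pow(Mul(2, -295, Add(-895, -170630)), -1) = Pow(Mul(2, -295, -171525), -1) = Pow(101199750, -1) = Rational(1, 101199750)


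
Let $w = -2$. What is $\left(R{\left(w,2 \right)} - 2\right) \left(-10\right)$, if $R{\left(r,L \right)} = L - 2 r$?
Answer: $-40$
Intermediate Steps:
$\left(R{\left(w,2 \right)} - 2\right) \left(-10\right) = \left(\left(2 - -4\right) - 2\right) \left(-10\right) = \left(\left(2 + 4\right) - 2\right) \left(-10\right) = \left(6 - 2\right) \left(-10\right) = 4 \left(-10\right) = -40$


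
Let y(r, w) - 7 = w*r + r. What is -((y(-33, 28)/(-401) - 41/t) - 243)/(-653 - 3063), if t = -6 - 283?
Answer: -6967509/107660881 ≈ -0.064717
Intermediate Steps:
y(r, w) = 7 + r + r*w (y(r, w) = 7 + (w*r + r) = 7 + (r*w + r) = 7 + (r + r*w) = 7 + r + r*w)
t = -289
-((y(-33, 28)/(-401) - 41/t) - 243)/(-653 - 3063) = -(((7 - 33 - 33*28)/(-401) - 41/(-289)) - 243)/(-653 - 3063) = -(((7 - 33 - 924)*(-1/401) - 41*(-1/289)) - 243)/(-3716) = -((-950*(-1/401) + 41/289) - 243)*(-1)/3716 = -((950/401 + 41/289) - 243)*(-1)/3716 = -(290991/115889 - 243)*(-1)/3716 = -(-27870036)*(-1)/(115889*3716) = -1*6967509/107660881 = -6967509/107660881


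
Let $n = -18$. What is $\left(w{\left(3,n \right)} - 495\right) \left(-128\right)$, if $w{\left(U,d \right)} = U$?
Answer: $62976$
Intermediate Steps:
$\left(w{\left(3,n \right)} - 495\right) \left(-128\right) = \left(3 - 495\right) \left(-128\right) = \left(-492\right) \left(-128\right) = 62976$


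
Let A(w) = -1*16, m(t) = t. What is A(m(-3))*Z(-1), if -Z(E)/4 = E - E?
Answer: 0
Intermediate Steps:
Z(E) = 0 (Z(E) = -4*(E - E) = -4*0 = 0)
A(w) = -16
A(m(-3))*Z(-1) = -16*0 = 0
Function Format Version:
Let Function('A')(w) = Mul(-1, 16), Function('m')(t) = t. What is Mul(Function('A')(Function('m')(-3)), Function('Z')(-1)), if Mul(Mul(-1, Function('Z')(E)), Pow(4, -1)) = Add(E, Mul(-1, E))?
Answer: 0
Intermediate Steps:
Function('Z')(E) = 0 (Function('Z')(E) = Mul(-4, Add(E, Mul(-1, E))) = Mul(-4, 0) = 0)
Function('A')(w) = -16
Mul(Function('A')(Function('m')(-3)), Function('Z')(-1)) = Mul(-16, 0) = 0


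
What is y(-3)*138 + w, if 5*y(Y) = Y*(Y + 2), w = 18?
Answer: 504/5 ≈ 100.80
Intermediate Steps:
y(Y) = Y*(2 + Y)/5 (y(Y) = (Y*(Y + 2))/5 = (Y*(2 + Y))/5 = Y*(2 + Y)/5)
y(-3)*138 + w = ((⅕)*(-3)*(2 - 3))*138 + 18 = ((⅕)*(-3)*(-1))*138 + 18 = (⅗)*138 + 18 = 414/5 + 18 = 504/5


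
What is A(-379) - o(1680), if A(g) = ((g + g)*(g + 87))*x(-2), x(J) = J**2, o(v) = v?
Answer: 883664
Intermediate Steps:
A(g) = 8*g*(87 + g) (A(g) = ((g + g)*(g + 87))*(-2)**2 = ((2*g)*(87 + g))*4 = (2*g*(87 + g))*4 = 8*g*(87 + g))
A(-379) - o(1680) = 8*(-379)*(87 - 379) - 1*1680 = 8*(-379)*(-292) - 1680 = 885344 - 1680 = 883664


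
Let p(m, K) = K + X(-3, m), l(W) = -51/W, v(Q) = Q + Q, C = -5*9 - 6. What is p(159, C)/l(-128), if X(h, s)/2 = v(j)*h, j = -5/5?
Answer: -1664/17 ≈ -97.882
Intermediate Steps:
j = -1 (j = -5*⅕ = -1)
C = -51 (C = -45 - 6 = -51)
v(Q) = 2*Q
X(h, s) = -4*h (X(h, s) = 2*((2*(-1))*h) = 2*(-2*h) = -4*h)
p(m, K) = 12 + K (p(m, K) = K - 4*(-3) = K + 12 = 12 + K)
p(159, C)/l(-128) = (12 - 51)/((-51/(-128))) = -39/((-51*(-1/128))) = -39/51/128 = -39*128/51 = -1664/17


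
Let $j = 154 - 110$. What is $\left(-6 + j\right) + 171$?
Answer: $209$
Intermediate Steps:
$j = 44$
$\left(-6 + j\right) + 171 = \left(-6 + 44\right) + 171 = 38 + 171 = 209$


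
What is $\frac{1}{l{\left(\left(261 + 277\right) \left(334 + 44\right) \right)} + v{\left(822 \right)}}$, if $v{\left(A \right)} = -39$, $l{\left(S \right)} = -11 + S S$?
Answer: $\frac{1}{41356916446} \approx 2.418 \cdot 10^{-11}$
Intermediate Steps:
$l{\left(S \right)} = -11 + S^{2}$
$\frac{1}{l{\left(\left(261 + 277\right) \left(334 + 44\right) \right)} + v{\left(822 \right)}} = \frac{1}{\left(-11 + \left(\left(261 + 277\right) \left(334 + 44\right)\right)^{2}\right) - 39} = \frac{1}{\left(-11 + \left(538 \cdot 378\right)^{2}\right) - 39} = \frac{1}{\left(-11 + 203364^{2}\right) - 39} = \frac{1}{\left(-11 + 41356916496\right) - 39} = \frac{1}{41356916485 - 39} = \frac{1}{41356916446}$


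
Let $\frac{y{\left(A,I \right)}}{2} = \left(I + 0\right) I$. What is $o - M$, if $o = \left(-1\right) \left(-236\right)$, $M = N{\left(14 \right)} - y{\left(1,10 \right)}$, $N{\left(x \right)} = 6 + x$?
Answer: $416$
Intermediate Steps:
$y{\left(A,I \right)} = 2 I^{2}$ ($y{\left(A,I \right)} = 2 \left(I + 0\right) I = 2 I I = 2 I^{2}$)
$M = -180$ ($M = \left(6 + 14\right) - 2 \cdot 10^{2} = 20 - 2 \cdot 100 = 20 - 200 = -180$)
$o = 236$
$o - M = 236 - -180 = 236 + 180 = 416$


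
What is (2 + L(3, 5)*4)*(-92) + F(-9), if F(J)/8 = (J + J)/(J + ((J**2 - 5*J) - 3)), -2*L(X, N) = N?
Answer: 13960/19 ≈ 734.74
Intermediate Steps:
L(X, N) = -N/2
F(J) = 16*J/(-3 + J**2 - 4*J) (F(J) = 8*((J + J)/(J + ((J**2 - 5*J) - 3))) = 8*((2*J)/(J + (-3 + J**2 - 5*J))) = 8*((2*J)/(-3 + J**2 - 4*J)) = 8*(2*J/(-3 + J**2 - 4*J)) = 16*J/(-3 + J**2 - 4*J))
(2 + L(3, 5)*4)*(-92) + F(-9) = (2 - 1/2*5*4)*(-92) + 16*(-9)/(-3 + (-9)**2 - 4*(-9)) = (2 - 5/2*4)*(-92) + 16*(-9)/(-3 + 81 + 36) = (2 - 10)*(-92) + 16*(-9)/114 = -8*(-92) + 16*(-9)*(1/114) = 736 - 24/19 = 13960/19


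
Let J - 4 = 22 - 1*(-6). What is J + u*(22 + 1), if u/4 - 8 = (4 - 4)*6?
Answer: 768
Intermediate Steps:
u = 32 (u = 32 + 4*((4 - 4)*6) = 32 + 4*(0*6) = 32 + 4*0 = 32 + 0 = 32)
J = 32 (J = 4 + (22 - 1*(-6)) = 4 + (22 + 6) = 4 + 28 = 32)
J + u*(22 + 1) = 32 + 32*(22 + 1) = 32 + 32*23 = 32 + 736 = 768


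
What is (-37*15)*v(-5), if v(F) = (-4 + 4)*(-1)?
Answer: 0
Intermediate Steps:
v(F) = 0 (v(F) = 0*(-1) = 0)
(-37*15)*v(-5) = -37*15*0 = -555*0 = 0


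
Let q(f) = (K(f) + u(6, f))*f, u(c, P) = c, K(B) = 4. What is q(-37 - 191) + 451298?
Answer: 449018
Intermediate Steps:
q(f) = 10*f (q(f) = (4 + 6)*f = 10*f)
q(-37 - 191) + 451298 = 10*(-37 - 191) + 451298 = 10*(-228) + 451298 = -2280 + 451298 = 449018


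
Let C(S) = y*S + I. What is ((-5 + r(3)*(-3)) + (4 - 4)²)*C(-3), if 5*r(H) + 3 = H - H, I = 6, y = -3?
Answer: -48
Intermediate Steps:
r(H) = -⅗ (r(H) = -⅗ + (H - H)/5 = -⅗ + (⅕)*0 = -⅗ + 0 = -⅗)
C(S) = 6 - 3*S (C(S) = -3*S + 6 = 6 - 3*S)
((-5 + r(3)*(-3)) + (4 - 4)²)*C(-3) = ((-5 - ⅗*(-3)) + (4 - 4)²)*(6 - 3*(-3)) = ((-5 + 9/5) + 0²)*(6 + 9) = (-16/5 + 0)*15 = -16/5*15 = -48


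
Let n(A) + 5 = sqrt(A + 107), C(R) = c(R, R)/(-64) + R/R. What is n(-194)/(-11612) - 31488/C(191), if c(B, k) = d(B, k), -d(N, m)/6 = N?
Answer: -11700433967/7025260 - I*sqrt(87)/11612 ≈ -1665.5 - 0.00080325*I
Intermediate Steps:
d(N, m) = -6*N
c(B, k) = -6*B
C(R) = 1 + 3*R/32 (C(R) = -6*R/(-64) + R/R = -6*R*(-1/64) + 1 = 3*R/32 + 1 = 1 + 3*R/32)
n(A) = -5 + sqrt(107 + A) (n(A) = -5 + sqrt(A + 107) = -5 + sqrt(107 + A))
n(-194)/(-11612) - 31488/C(191) = (-5 + sqrt(107 - 194))/(-11612) - 31488/(1 + (3/32)*191) = (-5 + sqrt(-87))*(-1/11612) - 31488/(1 + 573/32) = (-5 + I*sqrt(87))*(-1/11612) - 31488/605/32 = (5/11612 - I*sqrt(87)/11612) - 31488*32/605 = (5/11612 - I*sqrt(87)/11612) - 1007616/605 = -11700433967/7025260 - I*sqrt(87)/11612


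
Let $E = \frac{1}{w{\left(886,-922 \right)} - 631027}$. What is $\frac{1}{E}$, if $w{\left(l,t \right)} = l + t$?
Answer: $-631063$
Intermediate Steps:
$E = - \frac{1}{631063}$ ($E = \frac{1}{\left(886 - 922\right) - 631027} = \frac{1}{-36 - 631027} = \frac{1}{-631063} = - \frac{1}{631063} \approx -1.5846 \cdot 10^{-6}$)
$\frac{1}{E} = \frac{1}{- \frac{1}{631063}} = -631063$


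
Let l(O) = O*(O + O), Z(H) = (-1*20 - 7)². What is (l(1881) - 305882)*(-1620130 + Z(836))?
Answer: -10964057306440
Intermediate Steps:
Z(H) = 729 (Z(H) = (-20 - 7)² = (-27)² = 729)
l(O) = 2*O² (l(O) = O*(2*O) = 2*O²)
(l(1881) - 305882)*(-1620130 + Z(836)) = (2*1881² - 305882)*(-1620130 + 729) = (2*3538161 - 305882)*(-1619401) = (7076322 - 305882)*(-1619401) = 6770440*(-1619401) = -10964057306440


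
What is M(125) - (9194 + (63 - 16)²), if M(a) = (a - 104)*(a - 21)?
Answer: -9219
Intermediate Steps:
M(a) = (-104 + a)*(-21 + a)
M(125) - (9194 + (63 - 16)²) = (2184 + 125² - 125*125) - (9194 + (63 - 16)²) = (2184 + 15625 - 15625) - (9194 + 47²) = 2184 - (9194 + 2209) = 2184 - 1*11403 = 2184 - 11403 = -9219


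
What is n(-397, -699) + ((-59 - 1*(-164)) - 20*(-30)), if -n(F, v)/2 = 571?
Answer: -437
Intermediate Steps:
n(F, v) = -1142 (n(F, v) = -2*571 = -1142)
n(-397, -699) + ((-59 - 1*(-164)) - 20*(-30)) = -1142 + ((-59 - 1*(-164)) - 20*(-30)) = -1142 + ((-59 + 164) + 600) = -1142 + (105 + 600) = -1142 + 705 = -437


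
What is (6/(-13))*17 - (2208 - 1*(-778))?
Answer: -38920/13 ≈ -2993.8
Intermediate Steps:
(6/(-13))*17 - (2208 - 1*(-778)) = -1/13*6*17 - (2208 + 778) = -6/13*17 - 1*2986 = -102/13 - 2986 = -38920/13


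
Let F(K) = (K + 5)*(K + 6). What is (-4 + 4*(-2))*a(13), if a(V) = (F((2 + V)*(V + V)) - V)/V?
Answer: -1876884/13 ≈ -1.4438e+5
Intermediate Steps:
F(K) = (5 + K)*(6 + K)
a(V) = (30 - V + 4*V²*(2 + V)² + 22*V*(2 + V))/V (a(V) = ((30 + ((2 + V)*(V + V))² + 11*((2 + V)*(V + V))) - V)/V = ((30 + ((2 + V)*(2*V))² + 11*((2 + V)*(2*V))) - V)/V = ((30 + (2*V*(2 + V))² + 11*(2*V*(2 + V))) - V)/V = ((30 + 4*V²*(2 + V)² + 22*V*(2 + V)) - V)/V = (30 - V + 4*V²*(2 + V)² + 22*V*(2 + V))/V)
(-4 + 4*(-2))*a(13) = (-4 + 4*(-2))*(43 + 22*13 + 30/13 + 4*13*(2 + 13)²) = (-4 - 8)*(43 + 286 + 30*(1/13) + 4*13*15²) = -12*(43 + 286 + 30/13 + 4*13*225) = -12*(43 + 286 + 30/13 + 11700) = -12*156407/13 = -1876884/13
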